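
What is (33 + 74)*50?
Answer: 5350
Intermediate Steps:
(33 + 74)*50 = 107*50 = 5350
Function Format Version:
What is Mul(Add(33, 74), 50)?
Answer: 5350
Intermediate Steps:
Mul(Add(33, 74), 50) = Mul(107, 50) = 5350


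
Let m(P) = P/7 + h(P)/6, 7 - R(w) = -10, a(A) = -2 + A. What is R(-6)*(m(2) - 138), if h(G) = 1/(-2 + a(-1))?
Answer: -491759/210 ≈ -2341.7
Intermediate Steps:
R(w) = 17 (R(w) = 7 - 1*(-10) = 7 + 10 = 17)
h(G) = -⅕ (h(G) = 1/(-2 + (-2 - 1)) = 1/(-2 - 3) = 1/(-5) = -⅕)
m(P) = -1/30 + P/7 (m(P) = P/7 - ⅕/6 = P*(⅐) - ⅕*⅙ = P/7 - 1/30 = -1/30 + P/7)
R(-6)*(m(2) - 138) = 17*((-1/30 + (⅐)*2) - 138) = 17*((-1/30 + 2/7) - 138) = 17*(53/210 - 138) = 17*(-28927/210) = -491759/210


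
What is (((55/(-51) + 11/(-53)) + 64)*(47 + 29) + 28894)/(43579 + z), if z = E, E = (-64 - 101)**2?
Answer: 1467479/3086826 ≈ 0.47540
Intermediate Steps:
E = 27225 (E = (-165)**2 = 27225)
z = 27225
(((55/(-51) + 11/(-53)) + 64)*(47 + 29) + 28894)/(43579 + z) = (((55/(-51) + 11/(-53)) + 64)*(47 + 29) + 28894)/(43579 + 27225) = (((55*(-1/51) + 11*(-1/53)) + 64)*76 + 28894)/70804 = (((-55/51 - 11/53) + 64)*76 + 28894)*(1/70804) = ((-3476/2703 + 64)*76 + 28894)*(1/70804) = ((169516/2703)*76 + 28894)*(1/70804) = (12883216/2703 + 28894)*(1/70804) = (90983698/2703)*(1/70804) = 1467479/3086826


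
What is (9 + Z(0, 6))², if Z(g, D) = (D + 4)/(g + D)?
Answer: 1024/9 ≈ 113.78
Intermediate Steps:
Z(g, D) = (4 + D)/(D + g)
(9 + Z(0, 6))² = (9 + (4 + 6)/(6 + 0))² = (9 + 10/6)² = (9 + (⅙)*10)² = (9 + 5/3)² = (32/3)² = 1024/9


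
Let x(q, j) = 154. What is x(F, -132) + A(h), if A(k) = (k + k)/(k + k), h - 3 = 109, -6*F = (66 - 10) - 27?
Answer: 155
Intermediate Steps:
F = -29/6 (F = -((66 - 10) - 27)/6 = -(56 - 27)/6 = -1/6*29 = -29/6 ≈ -4.8333)
h = 112 (h = 3 + 109 = 112)
A(k) = 1 (A(k) = (2*k)/((2*k)) = (2*k)*(1/(2*k)) = 1)
x(F, -132) + A(h) = 154 + 1 = 155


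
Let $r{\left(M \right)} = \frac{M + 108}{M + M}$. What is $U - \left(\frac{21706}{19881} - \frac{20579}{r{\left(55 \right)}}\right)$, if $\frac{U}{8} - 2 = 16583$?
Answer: $\frac{474964088852}{3240603} \approx 1.4657 \cdot 10^{5}$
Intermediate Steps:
$r{\left(M \right)} = \frac{108 + M}{2 M}$
$U = 132680$ ($U = 16 + 8 \cdot 16583 = 16 + 132664 = 132680$)
$U - \left(\frac{21706}{19881} - \frac{20579}{r{\left(55 \right)}}\right) = 132680 - \left(\frac{21706}{19881} - \frac{20579}{\frac{1}{2} \cdot \frac{1}{55} \left(108 + 55\right)}\right) = 132680 - \left(21706 \cdot \frac{1}{19881} - \frac{20579}{\frac{1}{2} \cdot \frac{1}{55} \cdot 163}\right) = 132680 - \left(\frac{21706}{19881} - \frac{20579}{\frac{163}{110}}\right) = 132680 - \left(\frac{21706}{19881} - \frac{2263690}{163}\right) = 132680 - - \frac{45000882812}{3240603} = 132680 + \frac{45000882812}{3240603} = \frac{474964088852}{3240603}$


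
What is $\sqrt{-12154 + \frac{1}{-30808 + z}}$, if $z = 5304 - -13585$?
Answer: $\frac{i \sqrt{1726628378313}}{11919} \approx 110.25 i$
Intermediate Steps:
$z = 18889$ ($z = 5304 + 13585 = 18889$)
$\sqrt{-12154 + \frac{1}{-30808 + z}} = \sqrt{-12154 + \frac{1}{-30808 + 18889}} = \sqrt{-12154 + \frac{1}{-11919}} = \sqrt{-12154 - \frac{1}{11919}} = \sqrt{- \frac{144863527}{11919}} = \frac{i \sqrt{1726628378313}}{11919}$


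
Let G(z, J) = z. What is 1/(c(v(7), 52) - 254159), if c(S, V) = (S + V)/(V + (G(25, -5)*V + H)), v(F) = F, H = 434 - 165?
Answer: -1621/411991680 ≈ -3.9345e-6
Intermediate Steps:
H = 269
c(S, V) = (S + V)/(269 + 26*V) (c(S, V) = (S + V)/(V + (25*V + 269)) = (S + V)/(V + (269 + 25*V)) = (S + V)/(269 + 26*V))
1/(c(v(7), 52) - 254159) = 1/((7 + 52)/(269 + 26*52) - 254159) = 1/(59/(269 + 1352) - 254159) = 1/(59/1621 - 254159) = 1/(-411991680/1621) = -1621/411991680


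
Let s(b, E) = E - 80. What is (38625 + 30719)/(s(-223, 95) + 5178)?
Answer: 69344/5193 ≈ 13.353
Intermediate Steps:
s(b, E) = -80 + E
(38625 + 30719)/(s(-223, 95) + 5178) = (38625 + 30719)/((-80 + 95) + 5178) = 69344/(15 + 5178) = 69344/5193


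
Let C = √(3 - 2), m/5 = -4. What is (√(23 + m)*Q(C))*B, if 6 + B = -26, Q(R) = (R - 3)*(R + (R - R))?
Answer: 64*√3 ≈ 110.85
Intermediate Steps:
m = -20 (m = 5*(-4) = -20)
C = 1 (C = √1 = 1)
Q(R) = R*(-3 + R) (Q(R) = (-3 + R)*(R + 0) = (-3 + R)*R = R*(-3 + R))
B = -32 (B = -6 - 26 = -32)
(√(23 + m)*Q(C))*B = (√(23 - 20)*(1*(-3 + 1)))*(-32) = (√3*(1*(-2)))*(-32) = (√3*(-2))*(-32) = -2*√3*(-32) = 64*√3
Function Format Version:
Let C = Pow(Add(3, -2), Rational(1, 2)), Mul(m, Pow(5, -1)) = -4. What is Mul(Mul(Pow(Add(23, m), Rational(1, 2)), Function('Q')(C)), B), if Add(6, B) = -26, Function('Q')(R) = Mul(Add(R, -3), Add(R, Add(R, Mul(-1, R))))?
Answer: Mul(64, Pow(3, Rational(1, 2))) ≈ 110.85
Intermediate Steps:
m = -20 (m = Mul(5, -4) = -20)
C = 1 (C = Pow(1, Rational(1, 2)) = 1)
Function('Q')(R) = Mul(R, Add(-3, R)) (Function('Q')(R) = Mul(Add(-3, R), Add(R, 0)) = Mul(Add(-3, R), R) = Mul(R, Add(-3, R)))
B = -32 (B = Add(-6, -26) = -32)
Mul(Mul(Pow(Add(23, m), Rational(1, 2)), Function('Q')(C)), B) = Mul(Mul(Pow(Add(23, -20), Rational(1, 2)), Mul(1, Add(-3, 1))), -32) = Mul(Mul(Pow(3, Rational(1, 2)), Mul(1, -2)), -32) = Mul(Mul(Pow(3, Rational(1, 2)), -2), -32) = Mul(Mul(-2, Pow(3, Rational(1, 2))), -32) = Mul(64, Pow(3, Rational(1, 2)))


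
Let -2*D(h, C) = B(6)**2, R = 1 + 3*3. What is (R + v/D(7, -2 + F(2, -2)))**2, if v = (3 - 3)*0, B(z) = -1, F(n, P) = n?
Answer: 100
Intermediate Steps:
R = 10 (R = 1 + 9 = 10)
D(h, C) = -1/2 (D(h, C) = -1/2*(-1)**2 = -1/2*1 = -1/2)
v = 0 (v = 0*0 = 0)
(R + v/D(7, -2 + F(2, -2)))**2 = (10 + 0/(-1/2))**2 = (10 + 0*(-2))**2 = (10 + 0)**2 = 10**2 = 100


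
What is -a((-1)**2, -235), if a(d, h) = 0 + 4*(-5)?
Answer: 20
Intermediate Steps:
a(d, h) = -20 (a(d, h) = 0 - 20 = -20)
-a((-1)**2, -235) = -1*(-20) = 20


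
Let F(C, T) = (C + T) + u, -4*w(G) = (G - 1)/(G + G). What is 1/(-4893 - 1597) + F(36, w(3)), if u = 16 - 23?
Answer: 1126009/38940 ≈ 28.917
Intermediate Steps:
u = -7
w(G) = -(-1 + G)/(8*G) (w(G) = -(G - 1)/(4*(G + G)) = -(-1 + G)/(4*(2*G)) = -(-1 + G)*1/(2*G)/4 = -(-1 + G)/(8*G))
F(C, T) = -7 + C + T (F(C, T) = (C + T) - 7 = -7 + C + T)
1/(-4893 - 1597) + F(36, w(3)) = 1/(-4893 - 1597) + (-7 + 36 + (1/8)*(1 - 1*3)/3) = 1/(-6490) + (-7 + 36 + (1/8)*(1/3)*(1 - 3)) = -1/6490 + (-7 + 36 + (1/8)*(1/3)*(-2)) = -1/6490 + (-7 + 36 - 1/12) = -1/6490 + 347/12 = 1126009/38940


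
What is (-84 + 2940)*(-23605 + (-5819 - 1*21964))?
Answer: -146764128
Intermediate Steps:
(-84 + 2940)*(-23605 + (-5819 - 1*21964)) = 2856*(-23605 + (-5819 - 21964)) = 2856*(-23605 - 27783) = 2856*(-51388) = -146764128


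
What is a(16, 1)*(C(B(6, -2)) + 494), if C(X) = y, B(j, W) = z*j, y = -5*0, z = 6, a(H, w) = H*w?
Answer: 7904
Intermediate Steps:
y = 0
B(j, W) = 6*j
C(X) = 0
a(16, 1)*(C(B(6, -2)) + 494) = (16*1)*(0 + 494) = 16*494 = 7904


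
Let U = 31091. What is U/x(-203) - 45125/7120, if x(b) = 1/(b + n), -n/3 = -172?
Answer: 13857622767/1424 ≈ 9.7315e+6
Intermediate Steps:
n = 516 (n = -3*(-172) = 516)
x(b) = 1/(516 + b) (x(b) = 1/(b + 516) = 1/(516 + b))
U/x(-203) - 45125/7120 = 31091/(1/(516 - 203)) - 45125/7120 = 31091/(1/313) - 45125*1/7120 = 31091/(1/313) - 9025/1424 = 31091*313 - 9025/1424 = 9731483 - 9025/1424 = 13857622767/1424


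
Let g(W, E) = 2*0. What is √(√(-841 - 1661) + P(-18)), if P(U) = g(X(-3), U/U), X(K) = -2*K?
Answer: √3*278^(¼)*√I ≈ 5.001 + 5.001*I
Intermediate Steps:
g(W, E) = 0
P(U) = 0
√(√(-841 - 1661) + P(-18)) = √(√(-841 - 1661) + 0) = √(√(-2502) + 0) = √(3*I*√278 + 0) = √(3*I*√278) = √3*278^(¼)*√I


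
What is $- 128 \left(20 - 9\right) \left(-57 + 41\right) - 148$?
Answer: $22380$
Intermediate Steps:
$- 128 \left(20 - 9\right) \left(-57 + 41\right) - 148 = - 128 \cdot 11 \left(-16\right) - 148 = \left(-128\right) \left(-176\right) - 148 = 22528 - 148 = 22380$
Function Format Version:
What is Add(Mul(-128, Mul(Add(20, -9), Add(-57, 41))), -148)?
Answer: 22380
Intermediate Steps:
Add(Mul(-128, Mul(Add(20, -9), Add(-57, 41))), -148) = Add(Mul(-128, Mul(11, -16)), -148) = Add(Mul(-128, -176), -148) = Add(22528, -148) = 22380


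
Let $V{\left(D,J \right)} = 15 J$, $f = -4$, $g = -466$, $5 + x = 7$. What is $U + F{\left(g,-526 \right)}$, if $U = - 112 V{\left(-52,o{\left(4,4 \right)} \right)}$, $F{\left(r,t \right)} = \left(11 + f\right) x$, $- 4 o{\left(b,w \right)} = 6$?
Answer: $2534$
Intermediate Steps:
$x = 2$ ($x = -5 + 7 = 2$)
$o{\left(b,w \right)} = - \frac{3}{2}$ ($o{\left(b,w \right)} = \left(- \frac{1}{4}\right) 6 = - \frac{3}{2}$)
$F{\left(r,t \right)} = 14$ ($F{\left(r,t \right)} = \left(11 - 4\right) 2 = 7 \cdot 2 = 14$)
$U = 2520$ ($U = - 112 \cdot 15 \left(- \frac{3}{2}\right) = \left(-112\right) \left(- \frac{45}{2}\right) = 2520$)
$U + F{\left(g,-526 \right)} = 2520 + 14 = 2534$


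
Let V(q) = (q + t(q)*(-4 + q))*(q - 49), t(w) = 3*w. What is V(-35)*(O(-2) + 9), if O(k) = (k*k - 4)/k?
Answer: -3069360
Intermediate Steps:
O(k) = (-4 + k**2)/k (O(k) = (k**2 - 4)/k = (-4 + k**2)/k)
V(q) = (-49 + q)*(q + 3*q*(-4 + q)) (V(q) = (q + (3*q)*(-4 + q))*(q - 49) = (q + 3*q*(-4 + q))*(-49 + q) = (-49 + q)*(q + 3*q*(-4 + q)))
V(-35)*(O(-2) + 9) = (-35*(539 - 158*(-35) + 3*(-35)**2))*((-2 - 4/(-2)) + 9) = (-35*(539 + 5530 + 3*1225))*((-2 - 4*(-1/2)) + 9) = (-35*(539 + 5530 + 3675))*((-2 + 2) + 9) = (-35*9744)*(0 + 9) = -341040*9 = -3069360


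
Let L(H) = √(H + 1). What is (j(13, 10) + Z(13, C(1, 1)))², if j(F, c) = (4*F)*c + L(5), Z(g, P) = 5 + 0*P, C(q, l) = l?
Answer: (525 + √6)² ≈ 2.7820e+5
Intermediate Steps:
Z(g, P) = 5 (Z(g, P) = 5 + 0 = 5)
L(H) = √(1 + H)
j(F, c) = √6 + 4*F*c (j(F, c) = (4*F)*c + √(1 + 5) = 4*F*c + √6 = √6 + 4*F*c)
(j(13, 10) + Z(13, C(1, 1)))² = ((√6 + 4*13*10) + 5)² = ((√6 + 520) + 5)² = ((520 + √6) + 5)² = (525 + √6)²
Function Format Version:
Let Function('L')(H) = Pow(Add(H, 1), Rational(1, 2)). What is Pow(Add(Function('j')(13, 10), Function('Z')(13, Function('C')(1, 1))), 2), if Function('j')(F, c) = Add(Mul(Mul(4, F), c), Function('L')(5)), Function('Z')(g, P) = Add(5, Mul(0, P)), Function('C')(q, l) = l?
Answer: Pow(Add(525, Pow(6, Rational(1, 2))), 2) ≈ 2.7820e+5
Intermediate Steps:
Function('Z')(g, P) = 5 (Function('Z')(g, P) = Add(5, 0) = 5)
Function('L')(H) = Pow(Add(1, H), Rational(1, 2))
Function('j')(F, c) = Add(Pow(6, Rational(1, 2)), Mul(4, F, c)) (Function('j')(F, c) = Add(Mul(Mul(4, F), c), Pow(Add(1, 5), Rational(1, 2))) = Add(Mul(4, F, c), Pow(6, Rational(1, 2))) = Add(Pow(6, Rational(1, 2)), Mul(4, F, c)))
Pow(Add(Function('j')(13, 10), Function('Z')(13, Function('C')(1, 1))), 2) = Pow(Add(Add(Pow(6, Rational(1, 2)), Mul(4, 13, 10)), 5), 2) = Pow(Add(Add(Pow(6, Rational(1, 2)), 520), 5), 2) = Pow(Add(Add(520, Pow(6, Rational(1, 2))), 5), 2) = Pow(Add(525, Pow(6, Rational(1, 2))), 2)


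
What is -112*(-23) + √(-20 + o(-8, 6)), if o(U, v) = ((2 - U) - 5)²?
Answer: 2576 + √5 ≈ 2578.2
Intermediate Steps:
o(U, v) = (-3 - U)²
-112*(-23) + √(-20 + o(-8, 6)) = -112*(-23) + √(-20 + (3 - 8)²) = 2576 + √(-20 + (-5)²) = 2576 + √(-20 + 25) = 2576 + √5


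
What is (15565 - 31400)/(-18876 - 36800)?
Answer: 15835/55676 ≈ 0.28441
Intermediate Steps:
(15565 - 31400)/(-18876 - 36800) = -15835/(-55676) = -15835*(-1/55676) = 15835/55676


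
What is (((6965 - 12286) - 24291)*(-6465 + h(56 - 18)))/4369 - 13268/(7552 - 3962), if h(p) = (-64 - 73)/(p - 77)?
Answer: 13393455399026/305851845 ≈ 43791.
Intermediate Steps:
h(p) = -137/(-77 + p)
(((6965 - 12286) - 24291)*(-6465 + h(56 - 18)))/4369 - 13268/(7552 - 3962) = (((6965 - 12286) - 24291)*(-6465 - 137/(-77 + (56 - 18))))/4369 - 13268/(7552 - 3962) = ((-5321 - 24291)*(-6465 - 137/(-77 + 38)))*(1/4369) - 13268/3590 = -29612*(-6465 - 137/(-39))*(1/4369) - 13268*1/3590 = -29612*(-6465 - 137*(-1/39))*(1/4369) - 6634/1795 = -29612*(-6465 + 137/39)*(1/4369) - 6634/1795 = -29612*(-251998/39)*(1/4369) - 6634/1795 = (7462164776/39)*(1/4369) - 6634/1795 = 7462164776/170391 - 6634/1795 = 13393455399026/305851845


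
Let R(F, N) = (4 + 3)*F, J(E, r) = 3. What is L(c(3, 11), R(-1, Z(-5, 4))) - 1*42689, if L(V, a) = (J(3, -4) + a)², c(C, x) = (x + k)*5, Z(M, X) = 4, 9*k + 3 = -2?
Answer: -42673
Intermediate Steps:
k = -5/9 (k = -⅓ + (⅑)*(-2) = -⅓ - 2/9 = -5/9 ≈ -0.55556)
R(F, N) = 7*F
c(C, x) = -25/9 + 5*x (c(C, x) = (x - 5/9)*5 = (-5/9 + x)*5 = -25/9 + 5*x)
L(V, a) = (3 + a)²
L(c(3, 11), R(-1, Z(-5, 4))) - 1*42689 = (3 + 7*(-1))² - 1*42689 = (3 - 7)² - 42689 = (-4)² - 42689 = 16 - 42689 = -42673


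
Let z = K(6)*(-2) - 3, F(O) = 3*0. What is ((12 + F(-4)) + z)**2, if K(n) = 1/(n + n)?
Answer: 2809/36 ≈ 78.028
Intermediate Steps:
F(O) = 0
K(n) = 1/(2*n)
z = -19/6 (z = ((1/2)/6)*(-2) - 3 = ((1/2)*(1/6))*(-2) - 3 = (1/12)*(-2) - 3 = -1/6 - 3 = -19/6 ≈ -3.1667)
((12 + F(-4)) + z)**2 = ((12 + 0) - 19/6)**2 = (12 - 19/6)**2 = (53/6)**2 = 2809/36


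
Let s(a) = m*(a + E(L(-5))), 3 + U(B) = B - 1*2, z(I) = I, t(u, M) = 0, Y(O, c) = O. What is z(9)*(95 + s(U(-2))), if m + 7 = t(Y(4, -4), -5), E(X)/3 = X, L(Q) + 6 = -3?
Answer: 2997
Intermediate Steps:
L(Q) = -9 (L(Q) = -6 - 3 = -9)
E(X) = 3*X
m = -7 (m = -7 + 0 = -7)
U(B) = -5 + B (U(B) = -3 + (B - 1*2) = -3 + (B - 2) = -3 + (-2 + B) = -5 + B)
s(a) = 189 - 7*a (s(a) = -7*(a + 3*(-9)) = -7*(a - 27) = -7*(-27 + a) = 189 - 7*a)
z(9)*(95 + s(U(-2))) = 9*(95 + (189 - 7*(-5 - 2))) = 9*(95 + (189 - 7*(-7))) = 9*(95 + (189 + 49)) = 9*(95 + 238) = 9*333 = 2997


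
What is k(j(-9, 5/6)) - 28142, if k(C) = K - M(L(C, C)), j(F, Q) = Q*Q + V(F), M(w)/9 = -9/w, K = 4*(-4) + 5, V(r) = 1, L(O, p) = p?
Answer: -1714417/61 ≈ -28105.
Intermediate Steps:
K = -11 (K = -16 + 5 = -11)
M(w) = -81/w (M(w) = 9*(-9/w) = -81/w)
j(F, Q) = 1 + Q² (j(F, Q) = Q*Q + 1 = Q² + 1 = 1 + Q²)
k(C) = -11 + 81/C (k(C) = -11 - (-81)/C = -11 + 81/C)
k(j(-9, 5/6)) - 28142 = (-11 + 81/(1 + (5/6)²)) - 28142 = (-11 + 81/(1 + (5*(⅙))²)) - 28142 = (-11 + 81/(1 + (⅚)²)) - 28142 = (-11 + 81/(1 + 25/36)) - 28142 = (-11 + 81/(61/36)) - 28142 = (-11 + 81*(36/61)) - 28142 = (-11 + 2916/61) - 28142 = 2245/61 - 28142 = -1714417/61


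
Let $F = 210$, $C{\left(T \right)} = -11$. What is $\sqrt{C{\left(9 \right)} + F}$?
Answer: $\sqrt{199} \approx 14.107$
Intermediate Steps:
$\sqrt{C{\left(9 \right)} + F} = \sqrt{-11 + 210} = \sqrt{199}$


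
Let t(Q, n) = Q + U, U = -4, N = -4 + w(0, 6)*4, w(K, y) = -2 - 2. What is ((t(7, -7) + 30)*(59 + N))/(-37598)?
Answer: -117/3418 ≈ -0.034231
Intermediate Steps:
w(K, y) = -4
N = -20 (N = -4 - 4*4 = -4 - 16 = -20)
t(Q, n) = -4 + Q (t(Q, n) = Q - 4 = -4 + Q)
((t(7, -7) + 30)*(59 + N))/(-37598) = (((-4 + 7) + 30)*(59 - 20))/(-37598) = ((3 + 30)*39)*(-1/37598) = (33*39)*(-1/37598) = 1287*(-1/37598) = -117/3418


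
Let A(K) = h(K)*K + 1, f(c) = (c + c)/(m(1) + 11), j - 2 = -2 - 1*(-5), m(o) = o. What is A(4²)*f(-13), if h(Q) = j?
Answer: -351/2 ≈ -175.50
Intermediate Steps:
j = 5 (j = 2 + (-2 - 1*(-5)) = 2 + (-2 + 5) = 2 + 3 = 5)
h(Q) = 5
f(c) = c/6 (f(c) = (c + c)/(1 + 11) = (2*c)/12 = (2*c)*(1/12) = c/6)
A(K) = 1 + 5*K (A(K) = 5*K + 1 = 1 + 5*K)
A(4²)*f(-13) = (1 + 5*4²)*((⅙)*(-13)) = (1 + 5*16)*(-13/6) = (1 + 80)*(-13/6) = 81*(-13/6) = -351/2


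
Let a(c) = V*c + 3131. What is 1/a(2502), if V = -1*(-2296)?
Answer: 1/5747723 ≈ 1.7398e-7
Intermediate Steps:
V = 2296
a(c) = 3131 + 2296*c (a(c) = 2296*c + 3131 = 3131 + 2296*c)
1/a(2502) = 1/(3131 + 2296*2502) = 1/(3131 + 5744592) = 1/5747723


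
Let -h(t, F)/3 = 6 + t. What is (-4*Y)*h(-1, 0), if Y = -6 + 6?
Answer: 0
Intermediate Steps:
h(t, F) = -18 - 3*t (h(t, F) = -3*(6 + t) = -18 - 3*t)
Y = 0
(-4*Y)*h(-1, 0) = (-4*0)*(-18 - 3*(-1)) = 0*(-18 + 3) = 0*(-15) = 0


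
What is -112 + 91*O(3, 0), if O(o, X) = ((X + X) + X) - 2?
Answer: -294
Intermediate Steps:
O(o, X) = -2 + 3*X (O(o, X) = (2*X + X) - 2 = 3*X - 2 = -2 + 3*X)
-112 + 91*O(3, 0) = -112 + 91*(-2 + 3*0) = -112 + 91*(-2 + 0) = -112 + 91*(-2) = -112 - 182 = -294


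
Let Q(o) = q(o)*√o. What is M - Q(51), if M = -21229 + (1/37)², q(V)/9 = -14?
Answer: -29062500/1369 + 126*√51 ≈ -20329.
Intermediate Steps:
q(V) = -126 (q(V) = 9*(-14) = -126)
Q(o) = -126*√o
M = -29062500/1369 (M = -21229 + (1/37)² = -21229 + 1/1369 = -29062500/1369 ≈ -21229.)
M - Q(51) = -29062500/1369 - (-126)*√51 = -29062500/1369 + 126*√51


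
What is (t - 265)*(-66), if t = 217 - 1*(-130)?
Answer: -5412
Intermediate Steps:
t = 347 (t = 217 + 130 = 347)
(t - 265)*(-66) = (347 - 265)*(-66) = 82*(-66) = -5412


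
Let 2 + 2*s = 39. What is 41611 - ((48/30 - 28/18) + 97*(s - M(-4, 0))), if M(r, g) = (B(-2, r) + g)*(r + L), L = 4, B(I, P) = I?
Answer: 3583481/90 ≈ 39816.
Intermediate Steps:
s = 37/2 (s = -1 + (½)*39 = -1 + 39/2 = 37/2 ≈ 18.500)
M(r, g) = (-2 + g)*(4 + r) (M(r, g) = (-2 + g)*(r + 4) = (-2 + g)*(4 + r))
41611 - ((48/30 - 28/18) + 97*(s - M(-4, 0))) = 41611 - ((48/30 - 28/18) + 97*(37/2 - (-8 - 2*(-4) + 4*0 + 0*(-4)))) = 41611 - ((48*(1/30) - 28*1/18) + 97*(37/2 - (-8 + 8 + 0 + 0))) = 41611 - ((8/5 - 14/9) + 97*(37/2 - 1*0)) = 41611 - (2/45 + 97*(37/2 + 0)) = 41611 - (2/45 + 97*(37/2)) = 41611 - (2/45 + 3589/2) = 41611 - 1*161509/90 = 41611 - 161509/90 = 3583481/90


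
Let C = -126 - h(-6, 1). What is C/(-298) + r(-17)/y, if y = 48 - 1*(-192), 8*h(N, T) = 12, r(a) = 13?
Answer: 17237/35760 ≈ 0.48202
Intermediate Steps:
h(N, T) = 3/2 (h(N, T) = (1/8)*12 = 3/2)
C = -255/2 (C = -126 - 1*3/2 = -126 - 3/2 = -255/2 ≈ -127.50)
y = 240 (y = 48 + 192 = 240)
C/(-298) + r(-17)/y = -255/2/(-298) + 13/240 = -255/2*(-1/298) + 13*(1/240) = 255/596 + 13/240 = 17237/35760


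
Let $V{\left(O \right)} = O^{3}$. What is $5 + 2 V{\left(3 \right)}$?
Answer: $59$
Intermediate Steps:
$5 + 2 V{\left(3 \right)} = 5 + 2 \cdot 3^{3} = 5 + 2 \cdot 27 = 5 + 54 = 59$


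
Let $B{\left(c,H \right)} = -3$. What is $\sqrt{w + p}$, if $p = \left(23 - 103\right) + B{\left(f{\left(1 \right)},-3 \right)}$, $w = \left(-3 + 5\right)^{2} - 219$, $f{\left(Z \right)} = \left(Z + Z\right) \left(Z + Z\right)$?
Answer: $i \sqrt{298} \approx 17.263 i$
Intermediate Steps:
$f{\left(Z \right)} = 4 Z^{2}$ ($f{\left(Z \right)} = 2 Z 2 Z = 4 Z^{2}$)
$w = -215$ ($w = 2^{2} - 219 = 4 - 219 = -215$)
$p = -83$ ($p = \left(23 - 103\right) - 3 = -80 - 3 = -83$)
$\sqrt{w + p} = \sqrt{-215 - 83} = \sqrt{-298} = i \sqrt{298}$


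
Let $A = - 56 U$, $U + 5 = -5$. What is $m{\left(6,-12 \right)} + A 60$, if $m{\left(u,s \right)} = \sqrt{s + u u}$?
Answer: $33600 + 2 \sqrt{6} \approx 33605.0$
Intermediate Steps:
$U = -10$ ($U = -5 - 5 = -10$)
$m{\left(u,s \right)} = \sqrt{s + u^{2}}$
$A = 560$ ($A = \left(-56\right) \left(-10\right) = 560$)
$m{\left(6,-12 \right)} + A 60 = \sqrt{-12 + 6^{2}} + 560 \cdot 60 = \sqrt{-12 + 36} + 33600 = \sqrt{24} + 33600 = 2 \sqrt{6} + 33600 = 33600 + 2 \sqrt{6}$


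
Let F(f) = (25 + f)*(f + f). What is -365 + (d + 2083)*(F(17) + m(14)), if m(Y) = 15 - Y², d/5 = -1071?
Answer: -4080549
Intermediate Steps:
F(f) = 2*f*(25 + f) (F(f) = (25 + f)*(2*f) = 2*f*(25 + f))
d = -5355 (d = 5*(-1071) = -5355)
-365 + (d + 2083)*(F(17) + m(14)) = -365 + (-5355 + 2083)*(2*17*(25 + 17) + (15 - 1*14²)) = -365 - 3272*(2*17*42 + (15 - 1*196)) = -365 - 3272*(1428 + (15 - 196)) = -365 - 3272*(1428 - 181) = -365 - 3272*1247 = -365 - 4080184 = -4080549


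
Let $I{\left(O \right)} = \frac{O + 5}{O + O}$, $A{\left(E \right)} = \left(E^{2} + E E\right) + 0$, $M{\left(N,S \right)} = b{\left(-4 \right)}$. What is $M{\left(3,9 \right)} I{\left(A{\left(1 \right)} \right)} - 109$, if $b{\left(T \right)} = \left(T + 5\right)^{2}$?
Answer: $- \frac{429}{4} \approx -107.25$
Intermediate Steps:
$b{\left(T \right)} = \left(5 + T\right)^{2}$
$M{\left(N,S \right)} = 1$ ($M{\left(N,S \right)} = \left(5 - 4\right)^{2} = 1^{2} = 1$)
$A{\left(E \right)} = 2 E^{2}$ ($A{\left(E \right)} = \left(E^{2} + E^{2}\right) + 0 = 2 E^{2} + 0 = 2 E^{2}$)
$I{\left(O \right)} = \frac{5 + O}{2 O}$
$M{\left(3,9 \right)} I{\left(A{\left(1 \right)} \right)} - 109 = 1 \frac{5 + 2 \cdot 1^{2}}{2 \cdot 2 \cdot 1^{2}} - 109 = 1 \frac{5 + 2 \cdot 1}{2 \cdot 2 \cdot 1} - 109 = 1 \frac{5 + 2}{2 \cdot 2} - 109 = 1 \cdot \frac{1}{2} \cdot \frac{1}{2} \cdot 7 - 109 = 1 \cdot \frac{7}{4} - 109 = \frac{7}{4} - 109 = - \frac{429}{4}$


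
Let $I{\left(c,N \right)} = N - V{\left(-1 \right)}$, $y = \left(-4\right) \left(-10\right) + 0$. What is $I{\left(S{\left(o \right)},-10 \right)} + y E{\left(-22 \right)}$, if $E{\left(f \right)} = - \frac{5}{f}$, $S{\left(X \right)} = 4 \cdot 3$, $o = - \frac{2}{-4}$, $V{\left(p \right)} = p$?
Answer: $\frac{1}{11} \approx 0.090909$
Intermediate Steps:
$y = 40$ ($y = 40 + 0 = 40$)
$o = \frac{1}{2}$ ($o = \left(-2\right) \left(- \frac{1}{4}\right) = \frac{1}{2} \approx 0.5$)
$S{\left(X \right)} = 12$
$I{\left(c,N \right)} = 1 + N$ ($I{\left(c,N \right)} = N - -1 = N + 1 = 1 + N$)
$I{\left(S{\left(o \right)},-10 \right)} + y E{\left(-22 \right)} = \left(1 - 10\right) + 40 \left(- \frac{5}{-22}\right) = -9 + 40 \left(\left(-5\right) \left(- \frac{1}{22}\right)\right) = -9 + 40 \cdot \frac{5}{22} = -9 + \frac{100}{11} = \frac{1}{11}$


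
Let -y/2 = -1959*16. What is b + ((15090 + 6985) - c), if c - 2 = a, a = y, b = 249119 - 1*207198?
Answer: 1306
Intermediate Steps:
y = 62688 (y = -(-3918)*16 = -2*(-31344) = 62688)
b = 41921 (b = 249119 - 207198 = 41921)
a = 62688
c = 62690 (c = 2 + 62688 = 62690)
b + ((15090 + 6985) - c) = 41921 + ((15090 + 6985) - 1*62690) = 41921 + (22075 - 62690) = 41921 - 40615 = 1306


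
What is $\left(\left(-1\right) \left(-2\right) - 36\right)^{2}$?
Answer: $1156$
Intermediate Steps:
$\left(\left(-1\right) \left(-2\right) - 36\right)^{2} = \left(2 - 36\right)^{2} = \left(-34\right)^{2} = 1156$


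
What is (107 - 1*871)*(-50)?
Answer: 38200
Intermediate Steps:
(107 - 1*871)*(-50) = (107 - 871)*(-50) = -764*(-50) = 38200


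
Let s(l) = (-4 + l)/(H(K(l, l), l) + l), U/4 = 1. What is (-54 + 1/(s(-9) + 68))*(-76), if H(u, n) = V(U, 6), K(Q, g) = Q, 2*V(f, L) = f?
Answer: 2006324/489 ≈ 4102.9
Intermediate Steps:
U = 4 (U = 4*1 = 4)
V(f, L) = f/2
H(u, n) = 2 (H(u, n) = (1/2)*4 = 2)
s(l) = (-4 + l)/(2 + l)
(-54 + 1/(s(-9) + 68))*(-76) = (-54 + 1/((-4 - 9)/(2 - 9) + 68))*(-76) = (-54 + 1/(-13/(-7) + 68))*(-76) = (-54 + 1/(-1/7*(-13) + 68))*(-76) = (-54 + 1/(13/7 + 68))*(-76) = (-54 + 1/(489/7))*(-76) = (-54 + 7/489)*(-76) = -26399/489*(-76) = 2006324/489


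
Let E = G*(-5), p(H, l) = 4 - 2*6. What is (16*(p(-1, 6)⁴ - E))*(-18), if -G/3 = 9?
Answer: -1140768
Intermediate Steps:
G = -27 (G = -3*9 = -27)
p(H, l) = -8 (p(H, l) = 4 - 12 = -8)
E = 135 (E = -27*(-5) = 135)
(16*(p(-1, 6)⁴ - E))*(-18) = (16*((-8)⁴ - 1*135))*(-18) = (16*(4096 - 135))*(-18) = (16*3961)*(-18) = 63376*(-18) = -1140768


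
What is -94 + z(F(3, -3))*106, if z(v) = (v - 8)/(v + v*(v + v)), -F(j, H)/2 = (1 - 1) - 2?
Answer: -952/9 ≈ -105.78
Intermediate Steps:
F(j, H) = 4 (F(j, H) = -2*((1 - 1) - 2) = -2*(0 - 2) = -2*(-2) = 4)
z(v) = (-8 + v)/(v + 2*v²) (z(v) = (-8 + v)/(v + v*(2*v)) = (-8 + v)/(v + 2*v²))
-94 + z(F(3, -3))*106 = -94 + ((-8 + 4)/(4*(1 + 2*4)))*106 = -94 + ((¼)*(-4)/(1 + 8))*106 = -94 + ((¼)*(-4)/9)*106 = -94 + ((¼)*(⅑)*(-4))*106 = -94 - ⅑*106 = -94 - 106/9 = -952/9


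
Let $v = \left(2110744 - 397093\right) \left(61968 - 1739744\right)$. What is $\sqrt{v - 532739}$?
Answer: $i \sqrt{2875123052915} \approx 1.6956 \cdot 10^{6} i$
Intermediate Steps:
$v = -2875122520176$ ($v = 1713651 \left(-1677776\right) = -2875122520176$)
$\sqrt{v - 532739} = \sqrt{-2875122520176 - 532739} = \sqrt{-2875123052915} = i \sqrt{2875123052915}$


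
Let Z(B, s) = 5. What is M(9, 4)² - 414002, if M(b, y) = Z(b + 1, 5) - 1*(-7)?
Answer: -413858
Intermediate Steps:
M(b, y) = 12 (M(b, y) = 5 - 1*(-7) = 5 + 7 = 12)
M(9, 4)² - 414002 = 12² - 414002 = 144 - 414002 = -413858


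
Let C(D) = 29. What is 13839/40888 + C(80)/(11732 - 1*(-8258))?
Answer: 138913681/408675560 ≈ 0.33991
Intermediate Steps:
13839/40888 + C(80)/(11732 - 1*(-8258)) = 13839/40888 + 29/(11732 - 1*(-8258)) = 13839*(1/40888) + 29/(11732 + 8258) = 13839/40888 + 29/19990 = 138913681/408675560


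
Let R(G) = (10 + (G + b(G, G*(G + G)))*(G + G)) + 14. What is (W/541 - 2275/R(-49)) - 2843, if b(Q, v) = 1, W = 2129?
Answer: -7263126727/2557848 ≈ -2839.5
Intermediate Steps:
R(G) = 24 + 2*G*(1 + G) (R(G) = (10 + (G + 1)*(G + G)) + 14 = (10 + (1 + G)*(2*G)) + 14 = (10 + 2*G*(1 + G)) + 14 = 24 + 2*G*(1 + G))
(W/541 - 2275/R(-49)) - 2843 = (2129/541 - 2275/(24 + 2*(-49) + 2*(-49)²)) - 2843 = (2129*(1/541) - 2275/(24 - 98 + 2*2401)) - 2843 = (2129/541 - 2275/(24 - 98 + 4802)) - 2843 = (2129/541 - 2275/4728) - 2843 = 8835137/2557848 - 2843 = -7263126727/2557848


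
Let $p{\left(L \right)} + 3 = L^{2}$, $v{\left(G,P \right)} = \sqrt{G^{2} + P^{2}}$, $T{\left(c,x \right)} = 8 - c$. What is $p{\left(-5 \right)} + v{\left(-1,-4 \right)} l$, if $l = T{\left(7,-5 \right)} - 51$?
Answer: $22 - 50 \sqrt{17} \approx -184.16$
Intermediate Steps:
$l = -50$ ($l = \left(8 - 7\right) - 51 = 1 - 51 = -50$)
$p{\left(L \right)} = -3 + L^{2}$
$p{\left(-5 \right)} + v{\left(-1,-4 \right)} l = \left(-3 + \left(-5\right)^{2}\right) + \sqrt{\left(-1\right)^{2} + \left(-4\right)^{2}} \left(-50\right) = \left(-3 + 25\right) + \sqrt{1 + 16} \left(-50\right) = 22 + \sqrt{17} \left(-50\right) = 22 - 50 \sqrt{17}$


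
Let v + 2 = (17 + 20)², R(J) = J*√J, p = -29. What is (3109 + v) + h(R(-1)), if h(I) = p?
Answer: 4447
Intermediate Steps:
R(J) = J^(3/2)
h(I) = -29
v = 1367 (v = -2 + (17 + 20)² = -2 + 37² = -2 + 1369 = 1367)
(3109 + v) + h(R(-1)) = (3109 + 1367) - 29 = 4476 - 29 = 4447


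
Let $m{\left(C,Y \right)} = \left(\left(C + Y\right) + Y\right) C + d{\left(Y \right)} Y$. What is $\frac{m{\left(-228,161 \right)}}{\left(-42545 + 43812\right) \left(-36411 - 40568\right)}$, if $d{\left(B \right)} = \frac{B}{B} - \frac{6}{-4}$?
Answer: $\frac{42059}{195064786} \approx 0.00021562$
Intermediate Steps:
$d{\left(B \right)} = \frac{5}{2}$ ($d{\left(B \right)} = 1 - - \frac{3}{2} = 1 + \frac{3}{2} = \frac{5}{2}$)
$m{\left(C,Y \right)} = \frac{5 Y}{2} + C \left(C + 2 Y\right)$ ($m{\left(C,Y \right)} = \left(\left(C + Y\right) + Y\right) C + \frac{5 Y}{2} = \left(C + 2 Y\right) C + \frac{5 Y}{2} = C \left(C + 2 Y\right) + \frac{5 Y}{2} = \frac{5 Y}{2} + C \left(C + 2 Y\right)$)
$\frac{m{\left(-228,161 \right)}}{\left(-42545 + 43812\right) \left(-36411 - 40568\right)} = \frac{\left(-228\right)^{2} + \frac{5}{2} \cdot 161 + 2 \left(-228\right) 161}{\left(-42545 + 43812\right) \left(-36411 - 40568\right)} = \frac{51984 + \frac{805}{2} - 73416}{1267 \left(-76979\right)} = - \frac{42059}{2 \left(-97532393\right)} = \left(- \frac{42059}{2}\right) \left(- \frac{1}{97532393}\right) = \frac{42059}{195064786}$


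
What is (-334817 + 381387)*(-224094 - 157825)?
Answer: -17785967830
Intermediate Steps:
(-334817 + 381387)*(-224094 - 157825) = 46570*(-381919) = -17785967830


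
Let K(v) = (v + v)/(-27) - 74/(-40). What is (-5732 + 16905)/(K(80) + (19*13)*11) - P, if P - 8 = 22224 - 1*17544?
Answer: -6861788132/1464979 ≈ -4683.9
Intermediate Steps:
P = 4688 (P = 8 + (22224 - 1*17544) = 8 + (22224 - 17544) = 8 + 4680 = 4688)
K(v) = 37/20 - 2*v/27 (K(v) = (2*v)*(-1/27) - 74*(-1/40) = -2*v/27 + 37/20 = 37/20 - 2*v/27)
(-5732 + 16905)/(K(80) + (19*13)*11) - P = (-5732 + 16905)/((37/20 - 2/27*80) + (19*13)*11) - 1*4688 = 11173/((37/20 - 160/27) + 247*11) - 4688 = 11173/(-2201/540 + 2717) - 4688 = 11173/(1464979/540) - 4688 = 11173*(540/1464979) - 4688 = 6033420/1464979 - 4688 = -6861788132/1464979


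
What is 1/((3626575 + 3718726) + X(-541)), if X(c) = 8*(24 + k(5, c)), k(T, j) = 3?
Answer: 1/7345517 ≈ 1.3614e-7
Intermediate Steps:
X(c) = 216 (X(c) = 8*(24 + 3) = 8*27 = 216)
1/((3626575 + 3718726) + X(-541)) = 1/((3626575 + 3718726) + 216) = 1/(7345301 + 216) = 1/7345517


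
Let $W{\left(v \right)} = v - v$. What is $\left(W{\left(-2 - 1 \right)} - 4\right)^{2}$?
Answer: $16$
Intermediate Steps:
$W{\left(v \right)} = 0$
$\left(W{\left(-2 - 1 \right)} - 4\right)^{2} = \left(0 - 4\right)^{2} = \left(-4\right)^{2} = 16$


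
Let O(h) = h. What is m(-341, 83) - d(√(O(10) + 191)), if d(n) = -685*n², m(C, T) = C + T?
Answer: 137427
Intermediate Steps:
m(-341, 83) - d(√(O(10) + 191)) = (-341 + 83) - (-685)*(√(10 + 191))² = -258 - (-685)*(√201)² = -258 - (-685)*201 = -258 - 1*(-137685) = -258 + 137685 = 137427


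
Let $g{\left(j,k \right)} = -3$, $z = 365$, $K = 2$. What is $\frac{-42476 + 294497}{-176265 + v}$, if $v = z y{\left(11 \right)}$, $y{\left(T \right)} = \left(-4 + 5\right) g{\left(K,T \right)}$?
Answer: $- \frac{84007}{59120} \approx -1.421$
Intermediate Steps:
$y{\left(T \right)} = -3$ ($y{\left(T \right)} = \left(-4 + 5\right) \left(-3\right) = 1 \left(-3\right) = -3$)
$v = -1095$ ($v = 365 \left(-3\right) = -1095$)
$\frac{-42476 + 294497}{-176265 + v} = \frac{-42476 + 294497}{-176265 - 1095} = \frac{252021}{-177360} = 252021 \left(- \frac{1}{177360}\right) = - \frac{84007}{59120}$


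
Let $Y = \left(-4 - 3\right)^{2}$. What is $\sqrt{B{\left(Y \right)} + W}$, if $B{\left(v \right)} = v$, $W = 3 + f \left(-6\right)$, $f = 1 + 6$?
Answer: $\sqrt{10} \approx 3.1623$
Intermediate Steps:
$f = 7$
$Y = 49$ ($Y = \left(-7\right)^{2} = 49$)
$W = -39$ ($W = 3 + 7 \left(-6\right) = 3 - 42 = -39$)
$\sqrt{B{\left(Y \right)} + W} = \sqrt{49 - 39} = \sqrt{10}$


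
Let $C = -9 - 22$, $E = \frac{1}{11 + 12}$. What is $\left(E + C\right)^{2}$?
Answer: $\frac{506944}{529} \approx 958.31$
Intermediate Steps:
$E = \frac{1}{23} \approx 0.043478$
$C = -31$ ($C = -9 - 22 = -31$)
$\left(E + C\right)^{2} = \left(\frac{1}{23} - 31\right)^{2} = \left(- \frac{712}{23}\right)^{2} = \frac{506944}{529}$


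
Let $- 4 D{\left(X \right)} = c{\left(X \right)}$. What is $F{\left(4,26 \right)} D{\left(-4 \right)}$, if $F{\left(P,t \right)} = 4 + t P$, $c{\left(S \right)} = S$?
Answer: $108$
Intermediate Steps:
$D{\left(X \right)} = - \frac{X}{4}$
$F{\left(P,t \right)} = 4 + P t$
$F{\left(4,26 \right)} D{\left(-4 \right)} = \left(4 + 4 \cdot 26\right) \left(\left(- \frac{1}{4}\right) \left(-4\right)\right) = \left(4 + 104\right) 1 = 108 \cdot 1 = 108$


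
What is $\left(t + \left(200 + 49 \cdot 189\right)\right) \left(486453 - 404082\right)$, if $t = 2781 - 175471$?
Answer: $-13445335959$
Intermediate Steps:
$t = -172690$
$\left(t + \left(200 + 49 \cdot 189\right)\right) \left(486453 - 404082\right) = \left(-172690 + \left(200 + 49 \cdot 189\right)\right) \left(486453 - 404082\right) = \left(-172690 + \left(200 + 9261\right)\right) 82371 = \left(-172690 + 9461\right) 82371 = \left(-163229\right) 82371 = -13445335959$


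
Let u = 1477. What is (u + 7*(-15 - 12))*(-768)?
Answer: -989184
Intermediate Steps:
(u + 7*(-15 - 12))*(-768) = (1477 + 7*(-15 - 12))*(-768) = (1477 + 7*(-27))*(-768) = (1477 - 189)*(-768) = 1288*(-768) = -989184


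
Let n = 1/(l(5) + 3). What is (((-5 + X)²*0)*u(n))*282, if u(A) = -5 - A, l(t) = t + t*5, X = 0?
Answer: 0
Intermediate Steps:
l(t) = 6*t (l(t) = t + 5*t = 6*t)
n = 1/33 (n = 1/(6*5 + 3) = 1/(30 + 3) = 1/33 ≈ 0.030303)
(((-5 + X)²*0)*u(n))*282 = (((-5 + 0)²*0)*(-5 - 1*1/33))*282 = (((-5)²*0)*(-5 - 1/33))*282 = ((25*0)*(-166/33))*282 = (0*(-166/33))*282 = 0*282 = 0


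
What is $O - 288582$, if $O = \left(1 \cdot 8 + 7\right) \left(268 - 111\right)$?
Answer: $-286227$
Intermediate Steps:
$O = 2355$ ($O = \left(8 + 7\right) 157 = 15 \cdot 157 = 2355$)
$O - 288582 = 2355 - 288582 = -286227$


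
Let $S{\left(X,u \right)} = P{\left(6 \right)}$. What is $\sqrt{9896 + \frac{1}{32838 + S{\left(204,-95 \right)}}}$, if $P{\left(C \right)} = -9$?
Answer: $\frac{\sqrt{10665347145765}}{32829} \approx 99.479$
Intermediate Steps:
$S{\left(X,u \right)} = -9$
$\sqrt{9896 + \frac{1}{32838 + S{\left(204,-95 \right)}}} = \sqrt{9896 + \frac{1}{32838 - 9}} = \sqrt{9896 + \frac{1}{32829}} = \sqrt{\frac{324875785}{32829}} = \frac{\sqrt{10665347145765}}{32829}$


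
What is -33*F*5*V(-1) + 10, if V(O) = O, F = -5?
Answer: -815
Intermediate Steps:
-33*F*5*V(-1) + 10 = -33*(-5*5)*(-1) + 10 = -(-825)*(-1) + 10 = -33*25 + 10 = -825 + 10 = -815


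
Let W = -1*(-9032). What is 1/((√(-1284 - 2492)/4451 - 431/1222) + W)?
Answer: 267192688409842806/2413190122730945539913 - 53172856672*I*√59/2413190122730945539913 ≈ 0.00011072 - 1.6925e-10*I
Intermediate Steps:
W = 9032
1/((√(-1284 - 2492)/4451 - 431/1222) + W) = 1/((√(-1284 - 2492)/4451 - 431/1222) + 9032) = 1/((√(-3776)*(1/4451) - 431*1/1222) + 9032) = 1/(((8*I*√59)*(1/4451) - 431/1222) + 9032) = 1/((8*I*√59/4451 - 431/1222) + 9032) = 1/((-431/1222 + 8*I*√59/4451) + 9032) = 1/(11036673/1222 + 8*I*√59/4451)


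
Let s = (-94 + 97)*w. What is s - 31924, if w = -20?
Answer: -31984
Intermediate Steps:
s = -60 (s = (-94 + 97)*(-20) = 3*(-20) = -60)
s - 31924 = -60 - 31924 = -31984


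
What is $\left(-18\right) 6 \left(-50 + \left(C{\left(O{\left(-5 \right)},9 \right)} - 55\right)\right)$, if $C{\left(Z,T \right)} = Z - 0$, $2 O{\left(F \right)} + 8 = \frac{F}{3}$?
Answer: $11862$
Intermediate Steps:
$O{\left(F \right)} = -4 + \frac{F}{6}$ ($O{\left(F \right)} = -4 + \frac{F \frac{1}{3}}{2} = -4 + \frac{\frac{1}{3} F}{2} = -4 + \frac{F}{6}$)
$C{\left(Z,T \right)} = Z$ ($C{\left(Z,T \right)} = Z + 0 = Z$)
$\left(-18\right) 6 \left(-50 + \left(C{\left(O{\left(-5 \right)},9 \right)} - 55\right)\right) = \left(-18\right) 6 \left(-50 + \left(\left(-4 + \frac{1}{6} \left(-5\right)\right) - 55\right)\right) = - 108 \left(-50 - \frac{359}{6}\right) = \left(-108\right) \left(- \frac{659}{6}\right) = 11862$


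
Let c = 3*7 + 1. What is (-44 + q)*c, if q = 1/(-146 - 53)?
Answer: -192654/199 ≈ -968.11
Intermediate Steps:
c = 22 (c = 21 + 1 = 22)
q = -1/199 (q = 1/(-199) = -1/199 ≈ -0.0050251)
(-44 + q)*c = (-44 - 1/199)*22 = -8757/199*22 = -192654/199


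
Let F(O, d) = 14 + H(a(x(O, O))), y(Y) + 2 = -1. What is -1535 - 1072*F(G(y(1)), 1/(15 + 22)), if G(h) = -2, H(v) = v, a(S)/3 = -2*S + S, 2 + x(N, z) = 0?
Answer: -22975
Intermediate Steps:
x(N, z) = -2 (x(N, z) = -2 + 0 = -2)
a(S) = -3*S (a(S) = 3*(-2*S + S) = 3*(-S) = -3*S)
y(Y) = -3 (y(Y) = -2 - 1 = -3)
F(O, d) = 20 (F(O, d) = 14 - 3*(-2) = 14 + 6 = 20)
-1535 - 1072*F(G(y(1)), 1/(15 + 22)) = -1535 - 1072*20 = -1535 - 21440 = -22975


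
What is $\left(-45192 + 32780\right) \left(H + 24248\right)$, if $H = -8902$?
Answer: $-190474552$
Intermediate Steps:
$\left(-45192 + 32780\right) \left(H + 24248\right) = \left(-45192 + 32780\right) \left(-8902 + 24248\right) = \left(-12412\right) 15346 = -190474552$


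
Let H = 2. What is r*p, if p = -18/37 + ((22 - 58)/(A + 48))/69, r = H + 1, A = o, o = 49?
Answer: -121806/82547 ≈ -1.4756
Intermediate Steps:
A = 49
r = 3 (r = 2 + 1 = 3)
p = -40602/82547 (p = -18/37 + ((22 - 58)/(49 + 48))/69 = -18*1/37 - 36/97*(1/69) = -18/37 - 36*1/97*(1/69) = -18/37 - 36/97*1/69 = -18/37 - 12/2231 = -40602/82547 ≈ -0.49187)
r*p = 3*(-40602/82547) = -121806/82547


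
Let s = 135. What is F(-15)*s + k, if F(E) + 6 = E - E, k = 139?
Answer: -671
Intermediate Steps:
F(E) = -6 (F(E) = -6 + (E - E) = -6 + 0 = -6)
F(-15)*s + k = -6*135 + 139 = -810 + 139 = -671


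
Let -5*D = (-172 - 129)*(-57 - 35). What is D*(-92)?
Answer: 2547664/5 ≈ 5.0953e+5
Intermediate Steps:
D = -27692/5 (D = -(-172 - 129)*(-57 - 35)/5 = -(-301)*(-92)/5 = -⅕*27692 = -27692/5 ≈ -5538.4)
D*(-92) = -27692/5*(-92) = 2547664/5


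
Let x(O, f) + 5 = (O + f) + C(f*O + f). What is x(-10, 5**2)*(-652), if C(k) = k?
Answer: 140180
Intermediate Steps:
x(O, f) = -5 + O + 2*f + O*f (x(O, f) = -5 + ((O + f) + (f*O + f)) = -5 + ((O + f) + (O*f + f)) = -5 + ((O + f) + (f + O*f)) = -5 + (O + 2*f + O*f) = -5 + O + 2*f + O*f)
x(-10, 5**2)*(-652) = (-5 - 10 + 5**2 + 5**2*(1 - 10))*(-652) = (-5 - 10 + 25 + 25*(-9))*(-652) = (-5 - 10 + 25 - 225)*(-652) = -215*(-652) = 140180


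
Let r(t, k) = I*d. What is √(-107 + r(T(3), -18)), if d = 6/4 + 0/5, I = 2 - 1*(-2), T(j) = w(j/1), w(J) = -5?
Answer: I*√101 ≈ 10.05*I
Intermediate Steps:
T(j) = -5
I = 4 (I = 2 + 2 = 4)
d = 3/2 (d = 6*(¼) + 0*(⅕) = 3/2 + 0 = 3/2 ≈ 1.5000)
r(t, k) = 6 (r(t, k) = 4*(3/2) = 6)
√(-107 + r(T(3), -18)) = √(-107 + 6) = √(-101) = I*√101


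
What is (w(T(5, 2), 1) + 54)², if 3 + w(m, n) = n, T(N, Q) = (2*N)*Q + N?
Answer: 2704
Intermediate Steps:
T(N, Q) = N + 2*N*Q (T(N, Q) = 2*N*Q + N = N + 2*N*Q)
w(m, n) = -3 + n
(w(T(5, 2), 1) + 54)² = ((-3 + 1) + 54)² = (-2 + 54)² = 52² = 2704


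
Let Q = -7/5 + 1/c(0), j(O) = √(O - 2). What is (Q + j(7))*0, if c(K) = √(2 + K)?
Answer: 0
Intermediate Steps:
j(O) = √(-2 + O)
Q = -7/5 + √2/2 (Q = -7/5 + 1/√(2 + 0) = -7*⅕ + 1/√2 = -7/5 + 1*(√2/2) = -7/5 + √2/2 ≈ -0.69289)
(Q + j(7))*0 = ((-7/5 + √2/2) + √(-2 + 7))*0 = ((-7/5 + √2/2) + √5)*0 = (-7/5 + √5 + √2/2)*0 = 0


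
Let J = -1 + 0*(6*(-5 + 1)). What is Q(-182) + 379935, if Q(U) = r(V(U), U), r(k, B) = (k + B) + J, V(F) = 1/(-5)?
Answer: 1898759/5 ≈ 3.7975e+5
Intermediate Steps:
V(F) = -⅕
J = -1 (J = -1 + 0*(6*(-4)) = -1 + 0*(-24) = -1 + 0 = -1)
r(k, B) = -1 + B + k (r(k, B) = (k + B) - 1 = (B + k) - 1 = -1 + B + k)
Q(U) = -6/5 + U (Q(U) = -1 + U - ⅕ = -6/5 + U)
Q(-182) + 379935 = (-6/5 - 182) + 379935 = -916/5 + 379935 = 1898759/5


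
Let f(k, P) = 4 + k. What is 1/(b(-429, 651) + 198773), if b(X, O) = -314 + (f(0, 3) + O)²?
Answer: 1/627484 ≈ 1.5937e-6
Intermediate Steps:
b(X, O) = -314 + (4 + O)² (b(X, O) = -314 + ((4 + 0) + O)² = -314 + (4 + O)²)
1/(b(-429, 651) + 198773) = 1/((-314 + (4 + 651)²) + 198773) = 1/((-314 + 655²) + 198773) = 1/((-314 + 429025) + 198773) = 1/(428711 + 198773) = 1/627484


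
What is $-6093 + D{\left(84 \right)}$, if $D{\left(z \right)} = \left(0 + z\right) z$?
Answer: $963$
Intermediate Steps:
$D{\left(z \right)} = z^{2}$ ($D{\left(z \right)} = z z = z^{2}$)
$-6093 + D{\left(84 \right)} = -6093 + 84^{2} = -6093 + 7056 = 963$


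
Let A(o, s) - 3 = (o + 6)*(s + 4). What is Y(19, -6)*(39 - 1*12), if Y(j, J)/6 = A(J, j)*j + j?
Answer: 12312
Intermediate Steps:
A(o, s) = 3 + (4 + s)*(6 + o) (A(o, s) = 3 + (o + 6)*(s + 4) = 3 + (6 + o)*(4 + s) = 3 + (4 + s)*(6 + o))
Y(j, J) = 6*j + 6*j*(27 + 4*J + 6*j + J*j) (Y(j, J) = 6*((27 + 4*J + 6*j + J*j)*j + j) = 6*(j*(27 + 4*J + 6*j + J*j) + j) = 6*(j + j*(27 + 4*J + 6*j + J*j)) = 6*j + 6*j*(27 + 4*J + 6*j + J*j))
Y(19, -6)*(39 - 1*12) = (6*19*(28 + 4*(-6) + 6*19 - 6*19))*(39 - 1*12) = (6*19*(28 - 24 + 114 - 114))*(39 - 12) = (6*19*4)*27 = 456*27 = 12312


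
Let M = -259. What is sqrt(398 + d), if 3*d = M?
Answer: sqrt(2805)/3 ≈ 17.654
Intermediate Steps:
d = -259/3 (d = (1/3)*(-259) = -259/3 ≈ -86.333)
sqrt(398 + d) = sqrt(398 - 259/3) = sqrt(935/3) = sqrt(2805)/3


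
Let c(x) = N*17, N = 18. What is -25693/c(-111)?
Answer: -25693/306 ≈ -83.964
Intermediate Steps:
c(x) = 306 (c(x) = 18*17 = 306)
-25693/c(-111) = -25693/306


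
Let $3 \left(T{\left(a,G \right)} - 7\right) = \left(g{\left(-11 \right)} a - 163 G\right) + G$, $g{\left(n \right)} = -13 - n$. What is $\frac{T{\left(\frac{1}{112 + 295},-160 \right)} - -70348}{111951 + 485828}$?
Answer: $\frac{96452893}{729888159} \approx 0.13215$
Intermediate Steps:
$T{\left(a,G \right)} = 7 - 54 G - \frac{2 a}{3}$ ($T{\left(a,G \right)} = 7 + \frac{\left(\left(-13 - -11\right) a - 163 G\right) + G}{3} = 7 + \frac{\left(\left(-13 + 11\right) a - 163 G\right) + G}{3} = 7 + \frac{\left(- 2 a - 163 G\right) + G}{3} = 7 + \frac{\left(- 163 G - 2 a\right) + G}{3} = 7 + \frac{- 162 G - 2 a}{3} = 7 - \left(54 G + \frac{2 a}{3}\right) = 7 - 54 G - \frac{2 a}{3}$)
$\frac{T{\left(\frac{1}{112 + 295},-160 \right)} - -70348}{111951 + 485828} = \frac{\left(7 - -8640 - \frac{2}{3 \left(112 + 295\right)}\right) - -70348}{111951 + 485828} = \frac{\left(7 + 8640 - \frac{2}{3 \cdot 407}\right) + \left(-55915 + 126263\right)}{597779} = \left(\left(7 + 8640 - \frac{2}{1221}\right) + 70348\right) \frac{1}{597779} = \left(\frac{10557985}{1221} + 70348\right) \frac{1}{597779} = \frac{96452893}{1221} \cdot \frac{1}{597779} = \frac{96452893}{729888159}$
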